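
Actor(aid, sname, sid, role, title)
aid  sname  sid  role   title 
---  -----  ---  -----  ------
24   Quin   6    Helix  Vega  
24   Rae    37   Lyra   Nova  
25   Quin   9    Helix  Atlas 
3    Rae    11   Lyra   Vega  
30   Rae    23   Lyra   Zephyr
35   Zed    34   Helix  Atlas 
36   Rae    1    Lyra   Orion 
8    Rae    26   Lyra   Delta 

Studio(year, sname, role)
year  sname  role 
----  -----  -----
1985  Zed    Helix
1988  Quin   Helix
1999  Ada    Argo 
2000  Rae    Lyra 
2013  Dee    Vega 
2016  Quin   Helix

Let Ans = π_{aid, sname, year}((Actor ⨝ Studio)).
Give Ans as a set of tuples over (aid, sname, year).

{(24, Quin, 1988), (24, Quin, 2016), (24, Rae, 2000), (25, Quin, 1988), (25, Quin, 2016), (3, Rae, 2000), (30, Rae, 2000), (35, Zed, 1985), (36, Rae, 2000), (8, Rae, 2000)}

Joining Actor and Studio on sname, role yields {(24, Quin, 6, Helix, Vega, 1988), (24, Quin, 6, Helix, Vega, 2016), (24, Rae, 37, Lyra, Nova, 2000), (25, Quin, 9, Helix, Atlas, 1988), (25, Quin, 9, Helix, Atlas, 2016), (3, Rae, 11, Lyra, Vega, 2000), (30, Rae, 23, Lyra, Zephyr, 2000), (35, Zed, 34, Helix, Atlas, 1985), (36, Rae, 1, Lyra, Orion, 2000), (8, Rae, 26, Lyra, Delta, 2000)}.
Keep only column(s) aid, sname, year: {(24, Quin, 1988), (24, Quin, 2016), (24, Rae, 2000), (25, Quin, 1988), (25, Quin, 2016), (3, Rae, 2000), (30, Rae, 2000), (35, Zed, 1985), (36, Rae, 2000), (8, Rae, 2000)}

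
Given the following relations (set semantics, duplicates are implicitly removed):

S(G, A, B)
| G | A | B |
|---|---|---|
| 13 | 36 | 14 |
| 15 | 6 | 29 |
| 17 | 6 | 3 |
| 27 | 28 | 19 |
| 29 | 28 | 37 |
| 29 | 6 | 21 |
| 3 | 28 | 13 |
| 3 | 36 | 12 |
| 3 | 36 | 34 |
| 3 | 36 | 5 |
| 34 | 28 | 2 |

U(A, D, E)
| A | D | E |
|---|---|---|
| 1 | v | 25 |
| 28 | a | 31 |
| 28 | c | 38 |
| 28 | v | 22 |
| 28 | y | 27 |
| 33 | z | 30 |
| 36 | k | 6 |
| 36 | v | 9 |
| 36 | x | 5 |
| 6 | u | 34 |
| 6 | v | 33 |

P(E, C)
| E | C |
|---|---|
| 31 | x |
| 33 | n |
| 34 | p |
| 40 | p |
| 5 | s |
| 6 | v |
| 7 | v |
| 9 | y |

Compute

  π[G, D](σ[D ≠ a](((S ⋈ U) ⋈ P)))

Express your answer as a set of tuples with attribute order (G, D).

S ⋈ U (natural join on A): {(13, 36, 14, k, 6), (13, 36, 14, v, 9), (13, 36, 14, x, 5), (15, 6, 29, u, 34), (15, 6, 29, v, 33), (17, 6, 3, u, 34), (17, 6, 3, v, 33), (27, 28, 19, a, 31), (27, 28, 19, c, 38), (27, 28, 19, v, 22), (27, 28, 19, y, 27), (29, 28, 37, a, 31), (29, 28, 37, c, 38), (29, 28, 37, v, 22), (29, 28, 37, y, 27), (29, 6, 21, u, 34), (29, 6, 21, v, 33), (3, 28, 13, a, 31), (3, 28, 13, c, 38), (3, 28, 13, v, 22), (3, 28, 13, y, 27), (3, 36, 12, k, 6), (3, 36, 12, v, 9), (3, 36, 12, x, 5), (3, 36, 34, k, 6), (3, 36, 34, v, 9), (3, 36, 34, x, 5), (3, 36, 5, k, 6), (3, 36, 5, v, 9), (3, 36, 5, x, 5), (34, 28, 2, a, 31), (34, 28, 2, c, 38), (34, 28, 2, v, 22), (34, 28, 2, y, 27)}
(S ⋈ U) ⋈ P (natural join on E): {(13, 36, 14, k, 6, v), (13, 36, 14, v, 9, y), (13, 36, 14, x, 5, s), (15, 6, 29, u, 34, p), (15, 6, 29, v, 33, n), (17, 6, 3, u, 34, p), (17, 6, 3, v, 33, n), (27, 28, 19, a, 31, x), (29, 28, 37, a, 31, x), (29, 6, 21, u, 34, p), (29, 6, 21, v, 33, n), (3, 28, 13, a, 31, x), (3, 36, 12, k, 6, v), (3, 36, 12, v, 9, y), (3, 36, 12, x, 5, s), (3, 36, 34, k, 6, v), (3, 36, 34, v, 9, y), (3, 36, 34, x, 5, s), (3, 36, 5, k, 6, v), (3, 36, 5, v, 9, y), (3, 36, 5, x, 5, s), (34, 28, 2, a, 31, x)}
σ[D ≠ a]: keep tuples satisfying D ≠ a → {(13, 36, 14, k, 6, v), (13, 36, 14, v, 9, y), (13, 36, 14, x, 5, s), (15, 6, 29, u, 34, p), (15, 6, 29, v, 33, n), (17, 6, 3, u, 34, p), (17, 6, 3, v, 33, n), (29, 6, 21, u, 34, p), (29, 6, 21, v, 33, n), (3, 36, 12, k, 6, v), (3, 36, 12, v, 9, y), (3, 36, 12, x, 5, s), (3, 36, 34, k, 6, v), (3, 36, 34, v, 9, y), (3, 36, 34, x, 5, s), (3, 36, 5, k, 6, v), (3, 36, 5, v, 9, y), (3, 36, 5, x, 5, s)}
π[G, D]: project onto (G, D) (6 duplicate(s) eliminated) → {(13, k), (13, v), (13, x), (15, u), (15, v), (17, u), (17, v), (29, u), (29, v), (3, k), (3, v), (3, x)}

{(13, k), (13, v), (13, x), (15, u), (15, v), (17, u), (17, v), (29, u), (29, v), (3, k), (3, v), (3, x)}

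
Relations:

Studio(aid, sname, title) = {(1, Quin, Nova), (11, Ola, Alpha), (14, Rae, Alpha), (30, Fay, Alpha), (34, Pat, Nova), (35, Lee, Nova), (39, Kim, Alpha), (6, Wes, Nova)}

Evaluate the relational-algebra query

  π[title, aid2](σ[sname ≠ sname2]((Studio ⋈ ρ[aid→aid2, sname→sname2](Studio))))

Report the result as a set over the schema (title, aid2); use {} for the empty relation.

ρ[aid→aid2, sname→sname2]: schema becomes (aid2, sname2, title); tuples unchanged.
Studio ⋈ ρ[aid→aid2, sname→sname2](Studio) (natural join on title): {(1, Quin, Nova, 1, Quin), (1, Quin, Nova, 34, Pat), (1, Quin, Nova, 35, Lee), (1, Quin, Nova, 6, Wes), (11, Ola, Alpha, 11, Ola), (11, Ola, Alpha, 14, Rae), (11, Ola, Alpha, 30, Fay), (11, Ola, Alpha, 39, Kim), (14, Rae, Alpha, 11, Ola), (14, Rae, Alpha, 14, Rae), (14, Rae, Alpha, 30, Fay), (14, Rae, Alpha, 39, Kim), (30, Fay, Alpha, 11, Ola), (30, Fay, Alpha, 14, Rae), (30, Fay, Alpha, 30, Fay), (30, Fay, Alpha, 39, Kim), (34, Pat, Nova, 1, Quin), (34, Pat, Nova, 34, Pat), (34, Pat, Nova, 35, Lee), (34, Pat, Nova, 6, Wes), (35, Lee, Nova, 1, Quin), (35, Lee, Nova, 34, Pat), (35, Lee, Nova, 35, Lee), (35, Lee, Nova, 6, Wes), (39, Kim, Alpha, 11, Ola), (39, Kim, Alpha, 14, Rae), (39, Kim, Alpha, 30, Fay), (39, Kim, Alpha, 39, Kim), (6, Wes, Nova, 1, Quin), (6, Wes, Nova, 34, Pat), (6, Wes, Nova, 35, Lee), (6, Wes, Nova, 6, Wes)}
Filtering on sname ≠ sname2 leaves {(1, Quin, Nova, 34, Pat), (1, Quin, Nova, 35, Lee), (1, Quin, Nova, 6, Wes), (11, Ola, Alpha, 14, Rae), (11, Ola, Alpha, 30, Fay), (11, Ola, Alpha, 39, Kim), (14, Rae, Alpha, 11, Ola), (14, Rae, Alpha, 30, Fay), (14, Rae, Alpha, 39, Kim), (30, Fay, Alpha, 11, Ola), (30, Fay, Alpha, 14, Rae), (30, Fay, Alpha, 39, Kim), (34, Pat, Nova, 1, Quin), (34, Pat, Nova, 35, Lee), (34, Pat, Nova, 6, Wes), (35, Lee, Nova, 1, Quin), (35, Lee, Nova, 34, Pat), (35, Lee, Nova, 6, Wes), (39, Kim, Alpha, 11, Ola), (39, Kim, Alpha, 14, Rae), (39, Kim, Alpha, 30, Fay), (6, Wes, Nova, 1, Quin), (6, Wes, Nova, 34, Pat), (6, Wes, Nova, 35, Lee)}.
π_{title, aid2} gives {(Alpha, 11), (Alpha, 14), (Alpha, 30), (Alpha, 39), (Nova, 1), (Nova, 34), (Nova, 35), (Nova, 6)} (16 duplicate(s) eliminated).

{(Alpha, 11), (Alpha, 14), (Alpha, 30), (Alpha, 39), (Nova, 1), (Nova, 34), (Nova, 35), (Nova, 6)}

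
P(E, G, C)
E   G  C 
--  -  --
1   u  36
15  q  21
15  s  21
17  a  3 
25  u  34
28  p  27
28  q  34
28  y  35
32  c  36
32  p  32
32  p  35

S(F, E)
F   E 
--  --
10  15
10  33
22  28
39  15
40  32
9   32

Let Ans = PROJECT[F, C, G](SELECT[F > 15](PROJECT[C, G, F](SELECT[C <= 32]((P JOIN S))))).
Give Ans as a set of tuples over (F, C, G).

Joining P and S on E yields {(15, q, 21, 10), (15, q, 21, 39), (15, s, 21, 10), (15, s, 21, 39), (28, p, 27, 22), (28, q, 34, 22), (28, y, 35, 22), (32, c, 36, 40), (32, c, 36, 9), (32, p, 32, 40), (32, p, 32, 9), (32, p, 35, 40), (32, p, 35, 9)}.
σ[C <= 32]: keep tuples satisfying C <= 32 → {(15, q, 21, 10), (15, q, 21, 39), (15, s, 21, 10), (15, s, 21, 39), (28, p, 27, 22), (32, p, 32, 40), (32, p, 32, 9)}
Projecting to C, G, F: {(21, q, 10), (21, q, 39), (21, s, 10), (21, s, 39), (27, p, 22), (32, p, 40), (32, p, 9)}
σ[F > 15]: keep tuples satisfying F > 15 → {(21, q, 39), (21, s, 39), (27, p, 22), (32, p, 40)}
Projecting to F, C, G: {(22, 27, p), (39, 21, q), (39, 21, s), (40, 32, p)}

{(22, 27, p), (39, 21, q), (39, 21, s), (40, 32, p)}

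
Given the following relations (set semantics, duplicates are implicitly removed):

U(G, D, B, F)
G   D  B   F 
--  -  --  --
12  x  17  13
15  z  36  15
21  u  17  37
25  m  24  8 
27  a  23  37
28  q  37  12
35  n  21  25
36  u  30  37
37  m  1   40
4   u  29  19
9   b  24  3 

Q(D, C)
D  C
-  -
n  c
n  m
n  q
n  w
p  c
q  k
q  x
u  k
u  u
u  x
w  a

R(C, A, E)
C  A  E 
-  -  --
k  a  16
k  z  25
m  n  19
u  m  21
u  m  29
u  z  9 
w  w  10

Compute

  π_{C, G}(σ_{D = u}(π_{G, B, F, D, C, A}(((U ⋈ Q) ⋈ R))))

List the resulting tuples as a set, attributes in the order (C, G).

{(k, 21), (k, 36), (k, 4), (u, 21), (u, 36), (u, 4)}

Joining U and Q on D yields {(21, u, 17, 37, k), (21, u, 17, 37, u), (21, u, 17, 37, x), (28, q, 37, 12, k), (28, q, 37, 12, x), (35, n, 21, 25, c), (35, n, 21, 25, m), (35, n, 21, 25, q), (35, n, 21, 25, w), (36, u, 30, 37, k), (36, u, 30, 37, u), (36, u, 30, 37, x), (4, u, 29, 19, k), (4, u, 29, 19, u), (4, u, 29, 19, x)}.
Joining (U ⋈ Q) and R on C yields {(21, u, 17, 37, k, a, 16), (21, u, 17, 37, k, z, 25), (21, u, 17, 37, u, m, 21), (21, u, 17, 37, u, m, 29), (21, u, 17, 37, u, z, 9), (28, q, 37, 12, k, a, 16), (28, q, 37, 12, k, z, 25), (35, n, 21, 25, m, n, 19), (35, n, 21, 25, w, w, 10), (36, u, 30, 37, k, a, 16), (36, u, 30, 37, k, z, 25), (36, u, 30, 37, u, m, 21), (36, u, 30, 37, u, m, 29), (36, u, 30, 37, u, z, 9), (4, u, 29, 19, k, a, 16), (4, u, 29, 19, k, z, 25), (4, u, 29, 19, u, m, 21), (4, u, 29, 19, u, m, 29), (4, u, 29, 19, u, z, 9)}.
Projecting to G, B, F, D, C, A (3 duplicate(s) eliminated): {(21, 17, 37, u, k, a), (21, 17, 37, u, k, z), (21, 17, 37, u, u, m), (21, 17, 37, u, u, z), (28, 37, 12, q, k, a), (28, 37, 12, q, k, z), (35, 21, 25, n, m, n), (35, 21, 25, n, w, w), (36, 30, 37, u, k, a), (36, 30, 37, u, k, z), (36, 30, 37, u, u, m), (36, 30, 37, u, u, z), (4, 29, 19, u, k, a), (4, 29, 19, u, k, z), (4, 29, 19, u, u, m), (4, 29, 19, u, u, z)}
Apply σ_{D = u}; surviving tuples: {(21, 17, 37, u, k, a), (21, 17, 37, u, k, z), (21, 17, 37, u, u, m), (21, 17, 37, u, u, z), (36, 30, 37, u, k, a), (36, 30, 37, u, k, z), (36, 30, 37, u, u, m), (36, 30, 37, u, u, z), (4, 29, 19, u, k, a), (4, 29, 19, u, k, z), (4, 29, 19, u, u, m), (4, 29, 19, u, u, z)}
Projecting to C, G (6 duplicate(s) eliminated): {(k, 21), (k, 36), (k, 4), (u, 21), (u, 36), (u, 4)}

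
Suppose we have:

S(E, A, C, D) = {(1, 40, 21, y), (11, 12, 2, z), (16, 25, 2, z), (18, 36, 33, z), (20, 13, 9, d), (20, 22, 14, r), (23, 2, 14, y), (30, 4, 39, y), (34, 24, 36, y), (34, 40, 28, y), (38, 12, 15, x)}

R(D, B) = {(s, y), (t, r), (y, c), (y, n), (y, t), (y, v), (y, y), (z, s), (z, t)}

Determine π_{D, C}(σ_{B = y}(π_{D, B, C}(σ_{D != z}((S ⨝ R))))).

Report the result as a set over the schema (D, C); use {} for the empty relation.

Joining S and R on D yields {(1, 40, 21, y, c), (1, 40, 21, y, n), (1, 40, 21, y, t), (1, 40, 21, y, v), (1, 40, 21, y, y), (11, 12, 2, z, s), (11, 12, 2, z, t), (16, 25, 2, z, s), (16, 25, 2, z, t), (18, 36, 33, z, s), (18, 36, 33, z, t), (23, 2, 14, y, c), (23, 2, 14, y, n), (23, 2, 14, y, t), (23, 2, 14, y, v), (23, 2, 14, y, y), (30, 4, 39, y, c), (30, 4, 39, y, n), (30, 4, 39, y, t), (30, 4, 39, y, v), (30, 4, 39, y, y), (34, 24, 36, y, c), (34, 24, 36, y, n), (34, 24, 36, y, t), (34, 24, 36, y, v), (34, 24, 36, y, y), (34, 40, 28, y, c), (34, 40, 28, y, n), (34, 40, 28, y, t), (34, 40, 28, y, v), (34, 40, 28, y, y)}.
Apply σ_{D != z}; surviving tuples: {(1, 40, 21, y, c), (1, 40, 21, y, n), (1, 40, 21, y, t), (1, 40, 21, y, v), (1, 40, 21, y, y), (23, 2, 14, y, c), (23, 2, 14, y, n), (23, 2, 14, y, t), (23, 2, 14, y, v), (23, 2, 14, y, y), (30, 4, 39, y, c), (30, 4, 39, y, n), (30, 4, 39, y, t), (30, 4, 39, y, v), (30, 4, 39, y, y), (34, 24, 36, y, c), (34, 24, 36, y, n), (34, 24, 36, y, t), (34, 24, 36, y, v), (34, 24, 36, y, y), (34, 40, 28, y, c), (34, 40, 28, y, n), (34, 40, 28, y, t), (34, 40, 28, y, v), (34, 40, 28, y, y)}
Projecting to D, B, C: {(y, c, 14), (y, c, 21), (y, c, 28), (y, c, 36), (y, c, 39), (y, n, 14), (y, n, 21), (y, n, 28), (y, n, 36), (y, n, 39), (y, t, 14), (y, t, 21), (y, t, 28), (y, t, 36), (y, t, 39), (y, v, 14), (y, v, 21), (y, v, 28), (y, v, 36), (y, v, 39), (y, y, 14), (y, y, 21), (y, y, 28), (y, y, 36), (y, y, 39)}
Apply σ_{B = y}; surviving tuples: {(y, y, 14), (y, y, 21), (y, y, 28), (y, y, 36), (y, y, 39)}
Projecting to D, C: {(y, 14), (y, 21), (y, 28), (y, 36), (y, 39)}

{(y, 14), (y, 21), (y, 28), (y, 36), (y, 39)}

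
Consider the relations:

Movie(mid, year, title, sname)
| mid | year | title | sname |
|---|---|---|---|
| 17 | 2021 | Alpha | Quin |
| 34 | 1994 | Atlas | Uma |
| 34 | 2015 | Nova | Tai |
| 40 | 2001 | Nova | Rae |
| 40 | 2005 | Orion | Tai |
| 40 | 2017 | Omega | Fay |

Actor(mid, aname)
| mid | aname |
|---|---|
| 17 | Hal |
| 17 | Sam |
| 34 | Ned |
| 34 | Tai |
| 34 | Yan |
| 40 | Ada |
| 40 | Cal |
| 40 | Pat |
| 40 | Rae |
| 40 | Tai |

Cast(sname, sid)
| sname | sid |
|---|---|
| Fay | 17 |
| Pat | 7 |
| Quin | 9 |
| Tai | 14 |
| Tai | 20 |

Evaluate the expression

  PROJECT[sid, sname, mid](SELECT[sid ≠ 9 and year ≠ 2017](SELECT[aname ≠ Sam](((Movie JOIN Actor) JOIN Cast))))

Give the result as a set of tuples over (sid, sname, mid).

{(14, Tai, 34), (14, Tai, 40), (20, Tai, 34), (20, Tai, 40)}

Joining Movie and Actor on mid yields {(17, 2021, Alpha, Quin, Hal), (17, 2021, Alpha, Quin, Sam), (34, 1994, Atlas, Uma, Ned), (34, 1994, Atlas, Uma, Tai), (34, 1994, Atlas, Uma, Yan), (34, 2015, Nova, Tai, Ned), (34, 2015, Nova, Tai, Tai), (34, 2015, Nova, Tai, Yan), (40, 2001, Nova, Rae, Ada), (40, 2001, Nova, Rae, Cal), (40, 2001, Nova, Rae, Pat), (40, 2001, Nova, Rae, Rae), (40, 2001, Nova, Rae, Tai), (40, 2005, Orion, Tai, Ada), (40, 2005, Orion, Tai, Cal), (40, 2005, Orion, Tai, Pat), (40, 2005, Orion, Tai, Rae), (40, 2005, Orion, Tai, Tai), (40, 2017, Omega, Fay, Ada), (40, 2017, Omega, Fay, Cal), (40, 2017, Omega, Fay, Pat), (40, 2017, Omega, Fay, Rae), (40, 2017, Omega, Fay, Tai)}.
Joining (Movie JOIN Actor) and Cast on sname yields {(17, 2021, Alpha, Quin, Hal, 9), (17, 2021, Alpha, Quin, Sam, 9), (34, 2015, Nova, Tai, Ned, 14), (34, 2015, Nova, Tai, Ned, 20), (34, 2015, Nova, Tai, Tai, 14), (34, 2015, Nova, Tai, Tai, 20), (34, 2015, Nova, Tai, Yan, 14), (34, 2015, Nova, Tai, Yan, 20), (40, 2005, Orion, Tai, Ada, 14), (40, 2005, Orion, Tai, Ada, 20), (40, 2005, Orion, Tai, Cal, 14), (40, 2005, Orion, Tai, Cal, 20), (40, 2005, Orion, Tai, Pat, 14), (40, 2005, Orion, Tai, Pat, 20), (40, 2005, Orion, Tai, Rae, 14), (40, 2005, Orion, Tai, Rae, 20), (40, 2005, Orion, Tai, Tai, 14), (40, 2005, Orion, Tai, Tai, 20), (40, 2017, Omega, Fay, Ada, 17), (40, 2017, Omega, Fay, Cal, 17), (40, 2017, Omega, Fay, Pat, 17), (40, 2017, Omega, Fay, Rae, 17), (40, 2017, Omega, Fay, Tai, 17)}.
σ[aname ≠ Sam]: keep tuples satisfying aname ≠ Sam → {(17, 2021, Alpha, Quin, Hal, 9), (34, 2015, Nova, Tai, Ned, 14), (34, 2015, Nova, Tai, Ned, 20), (34, 2015, Nova, Tai, Tai, 14), (34, 2015, Nova, Tai, Tai, 20), (34, 2015, Nova, Tai, Yan, 14), (34, 2015, Nova, Tai, Yan, 20), (40, 2005, Orion, Tai, Ada, 14), (40, 2005, Orion, Tai, Ada, 20), (40, 2005, Orion, Tai, Cal, 14), (40, 2005, Orion, Tai, Cal, 20), (40, 2005, Orion, Tai, Pat, 14), (40, 2005, Orion, Tai, Pat, 20), (40, 2005, Orion, Tai, Rae, 14), (40, 2005, Orion, Tai, Rae, 20), (40, 2005, Orion, Tai, Tai, 14), (40, 2005, Orion, Tai, Tai, 20), (40, 2017, Omega, Fay, Ada, 17), (40, 2017, Omega, Fay, Cal, 17), (40, 2017, Omega, Fay, Pat, 17), (40, 2017, Omega, Fay, Rae, 17), (40, 2017, Omega, Fay, Tai, 17)}
σ[sid ≠ 9 and year ≠ 2017]: keep tuples satisfying sid ≠ 9 and year ≠ 2017 → {(34, 2015, Nova, Tai, Ned, 14), (34, 2015, Nova, Tai, Ned, 20), (34, 2015, Nova, Tai, Tai, 14), (34, 2015, Nova, Tai, Tai, 20), (34, 2015, Nova, Tai, Yan, 14), (34, 2015, Nova, Tai, Yan, 20), (40, 2005, Orion, Tai, Ada, 14), (40, 2005, Orion, Tai, Ada, 20), (40, 2005, Orion, Tai, Cal, 14), (40, 2005, Orion, Tai, Cal, 20), (40, 2005, Orion, Tai, Pat, 14), (40, 2005, Orion, Tai, Pat, 20), (40, 2005, Orion, Tai, Rae, 14), (40, 2005, Orion, Tai, Rae, 20), (40, 2005, Orion, Tai, Tai, 14), (40, 2005, Orion, Tai, Tai, 20)}
π[sid, sname, mid]: project onto (sid, sname, mid) (12 duplicate(s) eliminated) → {(14, Tai, 34), (14, Tai, 40), (20, Tai, 34), (20, Tai, 40)}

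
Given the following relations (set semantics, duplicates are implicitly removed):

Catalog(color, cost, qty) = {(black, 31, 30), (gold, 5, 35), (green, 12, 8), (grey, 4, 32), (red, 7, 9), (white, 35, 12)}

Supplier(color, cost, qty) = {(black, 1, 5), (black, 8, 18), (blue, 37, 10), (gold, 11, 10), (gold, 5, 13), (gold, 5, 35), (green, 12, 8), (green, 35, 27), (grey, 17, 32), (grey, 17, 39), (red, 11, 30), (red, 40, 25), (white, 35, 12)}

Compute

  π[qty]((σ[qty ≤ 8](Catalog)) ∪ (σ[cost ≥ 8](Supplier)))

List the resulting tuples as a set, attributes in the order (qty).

Apply σ_{qty ≤ 8}; surviving tuples: {(green, 12, 8)}
Apply σ_{cost ≥ 8}; surviving tuples: {(black, 8, 18), (blue, 37, 10), (gold, 11, 10), (green, 12, 8), (green, 35, 27), (grey, 17, 32), (grey, 17, 39), (red, 11, 30), (red, 40, 25), (white, 35, 12)}
Taking the union: {(black, 8, 18), (blue, 37, 10), (gold, 11, 10), (green, 12, 8), (green, 35, 27), (grey, 17, 32), (grey, 17, 39), (red, 11, 30), (red, 40, 25), (white, 35, 12)}
π[qty]: project onto (qty) (1 duplicate(s) eliminated) → {10, 12, 18, 25, 27, 30, 32, 39, 8}

{10, 12, 18, 25, 27, 30, 32, 39, 8}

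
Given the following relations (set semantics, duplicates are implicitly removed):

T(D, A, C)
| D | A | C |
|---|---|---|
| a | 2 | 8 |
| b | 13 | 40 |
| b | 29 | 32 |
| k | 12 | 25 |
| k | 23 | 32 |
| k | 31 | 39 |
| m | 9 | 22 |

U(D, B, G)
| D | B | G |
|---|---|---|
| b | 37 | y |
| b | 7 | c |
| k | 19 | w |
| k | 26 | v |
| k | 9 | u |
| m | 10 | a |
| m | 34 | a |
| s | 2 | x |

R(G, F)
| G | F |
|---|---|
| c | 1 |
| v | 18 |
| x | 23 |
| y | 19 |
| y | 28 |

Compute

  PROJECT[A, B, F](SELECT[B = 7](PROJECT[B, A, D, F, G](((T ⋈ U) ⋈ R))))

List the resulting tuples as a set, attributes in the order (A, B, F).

{(13, 7, 1), (29, 7, 1)}

Joining T and U on D yields {(b, 13, 40, 37, y), (b, 13, 40, 7, c), (b, 29, 32, 37, y), (b, 29, 32, 7, c), (k, 12, 25, 19, w), (k, 12, 25, 26, v), (k, 12, 25, 9, u), (k, 23, 32, 19, w), (k, 23, 32, 26, v), (k, 23, 32, 9, u), (k, 31, 39, 19, w), (k, 31, 39, 26, v), (k, 31, 39, 9, u), (m, 9, 22, 10, a), (m, 9, 22, 34, a)}.
Joining (T ⋈ U) and R on G yields {(b, 13, 40, 37, y, 19), (b, 13, 40, 37, y, 28), (b, 13, 40, 7, c, 1), (b, 29, 32, 37, y, 19), (b, 29, 32, 37, y, 28), (b, 29, 32, 7, c, 1), (k, 12, 25, 26, v, 18), (k, 23, 32, 26, v, 18), (k, 31, 39, 26, v, 18)}.
π_{B, A, D, F, G} gives {(26, 12, k, 18, v), (26, 23, k, 18, v), (26, 31, k, 18, v), (37, 13, b, 19, y), (37, 13, b, 28, y), (37, 29, b, 19, y), (37, 29, b, 28, y), (7, 13, b, 1, c), (7, 29, b, 1, c)}.
Apply σ_{B = 7}; surviving tuples: {(7, 13, b, 1, c), (7, 29, b, 1, c)}
π_{A, B, F} gives {(13, 7, 1), (29, 7, 1)}.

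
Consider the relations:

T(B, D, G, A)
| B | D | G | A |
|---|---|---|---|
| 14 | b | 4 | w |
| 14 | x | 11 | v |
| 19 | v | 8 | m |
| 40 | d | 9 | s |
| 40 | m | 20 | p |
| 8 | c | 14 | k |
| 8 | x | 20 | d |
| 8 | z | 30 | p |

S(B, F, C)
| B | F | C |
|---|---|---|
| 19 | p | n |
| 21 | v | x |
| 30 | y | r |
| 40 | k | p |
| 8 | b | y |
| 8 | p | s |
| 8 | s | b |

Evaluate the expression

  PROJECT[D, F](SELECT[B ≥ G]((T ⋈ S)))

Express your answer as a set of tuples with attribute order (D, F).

Natural join on B: {(19, v, 8, m, p, n), (40, d, 9, s, k, p), (40, m, 20, p, k, p), (8, c, 14, k, b, y), (8, c, 14, k, p, s), (8, c, 14, k, s, b), (8, x, 20, d, b, y), (8, x, 20, d, p, s), (8, x, 20, d, s, b), (8, z, 30, p, b, y), (8, z, 30, p, p, s), (8, z, 30, p, s, b)}
Filtering on B ≥ G leaves {(19, v, 8, m, p, n), (40, d, 9, s, k, p), (40, m, 20, p, k, p)}.
Projecting to D, F: {(d, k), (m, k), (v, p)}

{(d, k), (m, k), (v, p)}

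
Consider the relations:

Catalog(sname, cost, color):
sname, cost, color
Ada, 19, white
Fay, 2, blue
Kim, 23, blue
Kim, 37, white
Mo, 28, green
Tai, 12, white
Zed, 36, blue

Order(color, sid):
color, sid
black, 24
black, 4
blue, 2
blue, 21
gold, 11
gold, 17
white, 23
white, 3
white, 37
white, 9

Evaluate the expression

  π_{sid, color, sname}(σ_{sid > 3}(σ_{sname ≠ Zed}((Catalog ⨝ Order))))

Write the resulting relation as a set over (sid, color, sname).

Natural join on color: {(Ada, 19, white, 23), (Ada, 19, white, 3), (Ada, 19, white, 37), (Ada, 19, white, 9), (Fay, 2, blue, 2), (Fay, 2, blue, 21), (Kim, 23, blue, 2), (Kim, 23, blue, 21), (Kim, 37, white, 23), (Kim, 37, white, 3), (Kim, 37, white, 37), (Kim, 37, white, 9), (Tai, 12, white, 23), (Tai, 12, white, 3), (Tai, 12, white, 37), (Tai, 12, white, 9), (Zed, 36, blue, 2), (Zed, 36, blue, 21)}
Selection sname ≠ Zed: {(Ada, 19, white, 23), (Ada, 19, white, 3), (Ada, 19, white, 37), (Ada, 19, white, 9), (Fay, 2, blue, 2), (Fay, 2, blue, 21), (Kim, 23, blue, 2), (Kim, 23, blue, 21), (Kim, 37, white, 23), (Kim, 37, white, 3), (Kim, 37, white, 37), (Kim, 37, white, 9), (Tai, 12, white, 23), (Tai, 12, white, 3), (Tai, 12, white, 37), (Tai, 12, white, 9)}
Selection sid > 3: {(Ada, 19, white, 23), (Ada, 19, white, 37), (Ada, 19, white, 9), (Fay, 2, blue, 21), (Kim, 23, blue, 21), (Kim, 37, white, 23), (Kim, 37, white, 37), (Kim, 37, white, 9), (Tai, 12, white, 23), (Tai, 12, white, 37), (Tai, 12, white, 9)}
Keep only column(s) sid, color, sname: {(21, blue, Fay), (21, blue, Kim), (23, white, Ada), (23, white, Kim), (23, white, Tai), (37, white, Ada), (37, white, Kim), (37, white, Tai), (9, white, Ada), (9, white, Kim), (9, white, Tai)}

{(21, blue, Fay), (21, blue, Kim), (23, white, Ada), (23, white, Kim), (23, white, Tai), (37, white, Ada), (37, white, Kim), (37, white, Tai), (9, white, Ada), (9, white, Kim), (9, white, Tai)}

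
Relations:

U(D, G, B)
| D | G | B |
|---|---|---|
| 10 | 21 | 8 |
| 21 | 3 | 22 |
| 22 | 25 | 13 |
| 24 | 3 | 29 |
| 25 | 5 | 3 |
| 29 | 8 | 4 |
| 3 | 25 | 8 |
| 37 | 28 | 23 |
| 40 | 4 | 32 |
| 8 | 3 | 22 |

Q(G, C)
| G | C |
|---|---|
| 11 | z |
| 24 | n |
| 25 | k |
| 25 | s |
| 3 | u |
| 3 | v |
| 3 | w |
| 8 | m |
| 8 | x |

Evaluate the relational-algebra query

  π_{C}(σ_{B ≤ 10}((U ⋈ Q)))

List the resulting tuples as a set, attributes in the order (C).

U ⋈ Q (natural join on G): {(21, 3, 22, u), (21, 3, 22, v), (21, 3, 22, w), (22, 25, 13, k), (22, 25, 13, s), (24, 3, 29, u), (24, 3, 29, v), (24, 3, 29, w), (29, 8, 4, m), (29, 8, 4, x), (3, 25, 8, k), (3, 25, 8, s), (8, 3, 22, u), (8, 3, 22, v), (8, 3, 22, w)}
Filtering on B ≤ 10 leaves {(29, 8, 4, m), (29, 8, 4, x), (3, 25, 8, k), (3, 25, 8, s)}.
Keep only column(s) C: {k, m, s, x}

{k, m, s, x}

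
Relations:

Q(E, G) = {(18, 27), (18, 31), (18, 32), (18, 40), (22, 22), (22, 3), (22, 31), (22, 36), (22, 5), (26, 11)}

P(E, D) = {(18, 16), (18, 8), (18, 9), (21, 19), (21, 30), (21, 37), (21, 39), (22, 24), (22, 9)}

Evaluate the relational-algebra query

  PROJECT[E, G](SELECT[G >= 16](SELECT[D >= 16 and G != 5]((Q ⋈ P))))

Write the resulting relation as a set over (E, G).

{(18, 27), (18, 31), (18, 32), (18, 40), (22, 22), (22, 31), (22, 36)}

Q ⋈ P (natural join on E): {(18, 27, 16), (18, 27, 8), (18, 27, 9), (18, 31, 16), (18, 31, 8), (18, 31, 9), (18, 32, 16), (18, 32, 8), (18, 32, 9), (18, 40, 16), (18, 40, 8), (18, 40, 9), (22, 22, 24), (22, 22, 9), (22, 3, 24), (22, 3, 9), (22, 31, 24), (22, 31, 9), (22, 36, 24), (22, 36, 9), (22, 5, 24), (22, 5, 9)}
σ[D >= 16 and G != 5]: keep tuples satisfying D >= 16 and G != 5 → {(18, 27, 16), (18, 31, 16), (18, 32, 16), (18, 40, 16), (22, 22, 24), (22, 3, 24), (22, 31, 24), (22, 36, 24)}
σ[G >= 16]: keep tuples satisfying G >= 16 → {(18, 27, 16), (18, 31, 16), (18, 32, 16), (18, 40, 16), (22, 22, 24), (22, 31, 24), (22, 36, 24)}
Projecting to E, G: {(18, 27), (18, 31), (18, 32), (18, 40), (22, 22), (22, 31), (22, 36)}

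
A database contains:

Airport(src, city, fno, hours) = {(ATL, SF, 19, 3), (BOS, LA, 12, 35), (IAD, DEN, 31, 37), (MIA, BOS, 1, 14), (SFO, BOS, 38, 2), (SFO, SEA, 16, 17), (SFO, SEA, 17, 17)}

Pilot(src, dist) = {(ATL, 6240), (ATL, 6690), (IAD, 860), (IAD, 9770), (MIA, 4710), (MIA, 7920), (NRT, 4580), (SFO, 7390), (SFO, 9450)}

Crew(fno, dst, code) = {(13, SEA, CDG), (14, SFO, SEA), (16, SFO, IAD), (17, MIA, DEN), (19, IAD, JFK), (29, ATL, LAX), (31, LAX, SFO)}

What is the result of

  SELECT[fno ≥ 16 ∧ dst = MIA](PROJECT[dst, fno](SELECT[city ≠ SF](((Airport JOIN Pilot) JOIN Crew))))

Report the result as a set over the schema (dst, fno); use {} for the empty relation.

Airport ⋈ Pilot (natural join on src): {(ATL, SF, 19, 3, 6240), (ATL, SF, 19, 3, 6690), (IAD, DEN, 31, 37, 860), (IAD, DEN, 31, 37, 9770), (MIA, BOS, 1, 14, 4710), (MIA, BOS, 1, 14, 7920), (SFO, BOS, 38, 2, 7390), (SFO, BOS, 38, 2, 9450), (SFO, SEA, 16, 17, 7390), (SFO, SEA, 16, 17, 9450), (SFO, SEA, 17, 17, 7390), (SFO, SEA, 17, 17, 9450)}
(Airport JOIN Pilot) ⋈ Crew (natural join on fno): {(ATL, SF, 19, 3, 6240, IAD, JFK), (ATL, SF, 19, 3, 6690, IAD, JFK), (IAD, DEN, 31, 37, 860, LAX, SFO), (IAD, DEN, 31, 37, 9770, LAX, SFO), (SFO, SEA, 16, 17, 7390, SFO, IAD), (SFO, SEA, 16, 17, 9450, SFO, IAD), (SFO, SEA, 17, 17, 7390, MIA, DEN), (SFO, SEA, 17, 17, 9450, MIA, DEN)}
σ[city ≠ SF]: keep tuples satisfying city ≠ SF → {(IAD, DEN, 31, 37, 860, LAX, SFO), (IAD, DEN, 31, 37, 9770, LAX, SFO), (SFO, SEA, 16, 17, 7390, SFO, IAD), (SFO, SEA, 16, 17, 9450, SFO, IAD), (SFO, SEA, 17, 17, 7390, MIA, DEN), (SFO, SEA, 17, 17, 9450, MIA, DEN)}
Projecting to dst, fno (3 duplicate(s) eliminated): {(LAX, 31), (MIA, 17), (SFO, 16)}
σ[fno ≥ 16 ∧ dst = MIA]: keep tuples satisfying fno ≥ 16 ∧ dst = MIA → {(MIA, 17)}

{(MIA, 17)}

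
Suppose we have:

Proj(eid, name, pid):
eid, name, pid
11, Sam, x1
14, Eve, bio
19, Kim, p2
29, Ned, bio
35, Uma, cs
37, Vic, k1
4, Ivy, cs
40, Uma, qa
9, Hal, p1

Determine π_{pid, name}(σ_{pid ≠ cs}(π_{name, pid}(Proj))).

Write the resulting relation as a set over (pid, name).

π[name, pid]: project onto (name, pid) → {(Eve, bio), (Hal, p1), (Ivy, cs), (Kim, p2), (Ned, bio), (Sam, x1), (Uma, cs), (Uma, qa), (Vic, k1)}
Apply σ_{pid ≠ cs}; surviving tuples: {(Eve, bio), (Hal, p1), (Kim, p2), (Ned, bio), (Sam, x1), (Uma, qa), (Vic, k1)}
π[pid, name]: project onto (pid, name) → {(bio, Eve), (bio, Ned), (k1, Vic), (p1, Hal), (p2, Kim), (qa, Uma), (x1, Sam)}

{(bio, Eve), (bio, Ned), (k1, Vic), (p1, Hal), (p2, Kim), (qa, Uma), (x1, Sam)}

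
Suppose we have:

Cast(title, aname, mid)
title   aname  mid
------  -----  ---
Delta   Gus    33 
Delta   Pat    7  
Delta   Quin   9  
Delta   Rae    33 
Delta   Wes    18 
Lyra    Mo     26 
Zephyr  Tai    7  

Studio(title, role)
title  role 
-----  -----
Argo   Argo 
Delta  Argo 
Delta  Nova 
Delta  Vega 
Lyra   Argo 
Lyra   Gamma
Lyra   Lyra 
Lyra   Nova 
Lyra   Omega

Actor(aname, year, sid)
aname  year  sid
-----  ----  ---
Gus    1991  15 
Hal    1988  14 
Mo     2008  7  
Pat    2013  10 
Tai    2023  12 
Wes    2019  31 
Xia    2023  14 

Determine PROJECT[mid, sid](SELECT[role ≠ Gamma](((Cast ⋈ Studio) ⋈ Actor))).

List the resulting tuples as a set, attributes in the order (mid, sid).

Joining Cast and Studio on title yields {(Delta, Gus, 33, Argo), (Delta, Gus, 33, Nova), (Delta, Gus, 33, Vega), (Delta, Pat, 7, Argo), (Delta, Pat, 7, Nova), (Delta, Pat, 7, Vega), (Delta, Quin, 9, Argo), (Delta, Quin, 9, Nova), (Delta, Quin, 9, Vega), (Delta, Rae, 33, Argo), (Delta, Rae, 33, Nova), (Delta, Rae, 33, Vega), (Delta, Wes, 18, Argo), (Delta, Wes, 18, Nova), (Delta, Wes, 18, Vega), (Lyra, Mo, 26, Argo), (Lyra, Mo, 26, Gamma), (Lyra, Mo, 26, Lyra), (Lyra, Mo, 26, Nova), (Lyra, Mo, 26, Omega)}.
Joining (Cast ⋈ Studio) and Actor on aname yields {(Delta, Gus, 33, Argo, 1991, 15), (Delta, Gus, 33, Nova, 1991, 15), (Delta, Gus, 33, Vega, 1991, 15), (Delta, Pat, 7, Argo, 2013, 10), (Delta, Pat, 7, Nova, 2013, 10), (Delta, Pat, 7, Vega, 2013, 10), (Delta, Wes, 18, Argo, 2019, 31), (Delta, Wes, 18, Nova, 2019, 31), (Delta, Wes, 18, Vega, 2019, 31), (Lyra, Mo, 26, Argo, 2008, 7), (Lyra, Mo, 26, Gamma, 2008, 7), (Lyra, Mo, 26, Lyra, 2008, 7), (Lyra, Mo, 26, Nova, 2008, 7), (Lyra, Mo, 26, Omega, 2008, 7)}.
Filtering on role ≠ Gamma leaves {(Delta, Gus, 33, Argo, 1991, 15), (Delta, Gus, 33, Nova, 1991, 15), (Delta, Gus, 33, Vega, 1991, 15), (Delta, Pat, 7, Argo, 2013, 10), (Delta, Pat, 7, Nova, 2013, 10), (Delta, Pat, 7, Vega, 2013, 10), (Delta, Wes, 18, Argo, 2019, 31), (Delta, Wes, 18, Nova, 2019, 31), (Delta, Wes, 18, Vega, 2019, 31), (Lyra, Mo, 26, Argo, 2008, 7), (Lyra, Mo, 26, Lyra, 2008, 7), (Lyra, Mo, 26, Nova, 2008, 7), (Lyra, Mo, 26, Omega, 2008, 7)}.
Projecting to mid, sid (9 duplicate(s) eliminated): {(18, 31), (26, 7), (33, 15), (7, 10)}

{(18, 31), (26, 7), (33, 15), (7, 10)}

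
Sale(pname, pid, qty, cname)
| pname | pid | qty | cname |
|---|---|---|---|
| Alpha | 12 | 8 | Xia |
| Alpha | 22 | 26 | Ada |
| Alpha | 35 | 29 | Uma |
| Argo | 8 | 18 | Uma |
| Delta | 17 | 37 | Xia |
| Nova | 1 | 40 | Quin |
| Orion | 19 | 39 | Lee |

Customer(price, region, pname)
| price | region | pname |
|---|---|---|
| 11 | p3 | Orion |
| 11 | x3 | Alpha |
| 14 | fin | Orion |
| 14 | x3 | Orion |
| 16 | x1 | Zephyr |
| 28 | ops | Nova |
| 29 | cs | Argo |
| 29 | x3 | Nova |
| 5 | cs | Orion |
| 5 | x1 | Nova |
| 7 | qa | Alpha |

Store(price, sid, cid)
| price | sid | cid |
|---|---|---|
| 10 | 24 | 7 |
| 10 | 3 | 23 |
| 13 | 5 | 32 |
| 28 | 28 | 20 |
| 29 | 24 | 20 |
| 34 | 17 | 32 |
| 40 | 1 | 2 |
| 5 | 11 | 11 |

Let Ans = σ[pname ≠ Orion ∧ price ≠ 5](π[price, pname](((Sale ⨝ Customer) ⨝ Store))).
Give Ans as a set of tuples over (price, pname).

{(28, Nova), (29, Argo), (29, Nova)}

Sale ⋈ Customer (natural join on pname): {(Alpha, 12, 8, Xia, 11, x3), (Alpha, 12, 8, Xia, 7, qa), (Alpha, 22, 26, Ada, 11, x3), (Alpha, 22, 26, Ada, 7, qa), (Alpha, 35, 29, Uma, 11, x3), (Alpha, 35, 29, Uma, 7, qa), (Argo, 8, 18, Uma, 29, cs), (Nova, 1, 40, Quin, 28, ops), (Nova, 1, 40, Quin, 29, x3), (Nova, 1, 40, Quin, 5, x1), (Orion, 19, 39, Lee, 11, p3), (Orion, 19, 39, Lee, 14, fin), (Orion, 19, 39, Lee, 14, x3), (Orion, 19, 39, Lee, 5, cs)}
(Sale ⨝ Customer) ⋈ Store (natural join on price): {(Argo, 8, 18, Uma, 29, cs, 24, 20), (Nova, 1, 40, Quin, 28, ops, 28, 20), (Nova, 1, 40, Quin, 29, x3, 24, 20), (Nova, 1, 40, Quin, 5, x1, 11, 11), (Orion, 19, 39, Lee, 5, cs, 11, 11)}
Projecting to price, pname: {(28, Nova), (29, Argo), (29, Nova), (5, Nova), (5, Orion)}
Apply σ_{pname ≠ Orion ∧ price ≠ 5}; surviving tuples: {(28, Nova), (29, Argo), (29, Nova)}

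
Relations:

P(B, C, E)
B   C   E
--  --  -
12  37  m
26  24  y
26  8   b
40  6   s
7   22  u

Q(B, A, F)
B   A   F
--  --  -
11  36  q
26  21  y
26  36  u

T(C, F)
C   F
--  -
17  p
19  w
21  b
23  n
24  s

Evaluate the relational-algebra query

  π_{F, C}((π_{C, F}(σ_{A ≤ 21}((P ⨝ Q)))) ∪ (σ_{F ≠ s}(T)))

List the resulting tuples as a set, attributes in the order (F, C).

{(b, 21), (n, 23), (p, 17), (w, 19), (y, 24), (y, 8)}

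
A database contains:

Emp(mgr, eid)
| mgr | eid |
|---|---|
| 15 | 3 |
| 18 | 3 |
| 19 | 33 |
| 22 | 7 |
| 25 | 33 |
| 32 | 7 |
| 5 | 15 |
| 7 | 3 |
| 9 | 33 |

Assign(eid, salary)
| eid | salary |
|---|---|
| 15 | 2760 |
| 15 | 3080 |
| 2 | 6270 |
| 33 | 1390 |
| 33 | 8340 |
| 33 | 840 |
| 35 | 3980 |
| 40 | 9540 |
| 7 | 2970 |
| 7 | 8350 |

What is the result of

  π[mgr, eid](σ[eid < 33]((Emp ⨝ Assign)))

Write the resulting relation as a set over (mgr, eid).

Joining Emp and Assign on eid yields {(19, 33, 1390), (19, 33, 8340), (19, 33, 840), (22, 7, 2970), (22, 7, 8350), (25, 33, 1390), (25, 33, 8340), (25, 33, 840), (32, 7, 2970), (32, 7, 8350), (5, 15, 2760), (5, 15, 3080), (9, 33, 1390), (9, 33, 8340), (9, 33, 840)}.
σ[eid < 33]: keep tuples satisfying eid < 33 → {(22, 7, 2970), (22, 7, 8350), (32, 7, 2970), (32, 7, 8350), (5, 15, 2760), (5, 15, 3080)}
π_{mgr, eid} gives {(22, 7), (32, 7), (5, 15)} (3 duplicate(s) eliminated).

{(22, 7), (32, 7), (5, 15)}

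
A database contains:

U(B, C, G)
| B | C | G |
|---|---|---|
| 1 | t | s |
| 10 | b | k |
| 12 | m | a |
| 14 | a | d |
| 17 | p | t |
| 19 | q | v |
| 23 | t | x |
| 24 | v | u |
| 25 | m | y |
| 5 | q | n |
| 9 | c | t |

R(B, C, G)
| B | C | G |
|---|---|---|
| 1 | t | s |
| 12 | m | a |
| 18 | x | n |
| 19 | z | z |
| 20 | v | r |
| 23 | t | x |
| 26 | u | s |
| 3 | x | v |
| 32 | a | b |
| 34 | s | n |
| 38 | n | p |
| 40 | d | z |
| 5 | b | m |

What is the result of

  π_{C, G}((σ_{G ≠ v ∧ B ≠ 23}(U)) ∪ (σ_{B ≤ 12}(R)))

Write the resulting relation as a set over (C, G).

{(a, d), (b, k), (b, m), (c, t), (m, a), (m, y), (p, t), (q, n), (t, s), (v, u), (x, v)}

Apply σ_{G ≠ v ∧ B ≠ 23}; surviving tuples: {(1, t, s), (10, b, k), (12, m, a), (14, a, d), (17, p, t), (24, v, u), (25, m, y), (5, q, n), (9, c, t)}
Apply σ_{B ≤ 12}; surviving tuples: {(1, t, s), (12, m, a), (3, x, v), (5, b, m)}
Union: {(1, t, s), (10, b, k), (12, m, a), (14, a, d), (17, p, t), (24, v, u), (25, m, y), (5, q, n), (9, c, t)} with {(1, t, s), (12, m, a), (3, x, v), (5, b, m)} → {(1, t, s), (10, b, k), (12, m, a), (14, a, d), (17, p, t), (24, v, u), (25, m, y), (3, x, v), (5, b, m), (5, q, n), (9, c, t)}
π_{C, G} gives {(a, d), (b, k), (b, m), (c, t), (m, a), (m, y), (p, t), (q, n), (t, s), (v, u), (x, v)}.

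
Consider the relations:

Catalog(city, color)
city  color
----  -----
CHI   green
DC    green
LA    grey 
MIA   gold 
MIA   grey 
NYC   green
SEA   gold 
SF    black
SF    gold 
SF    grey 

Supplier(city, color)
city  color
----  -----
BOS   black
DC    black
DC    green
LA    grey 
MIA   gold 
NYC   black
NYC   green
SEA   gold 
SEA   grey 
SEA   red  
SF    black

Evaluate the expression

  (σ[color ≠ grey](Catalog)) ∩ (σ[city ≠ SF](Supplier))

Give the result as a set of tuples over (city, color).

σ[color ≠ grey]: keep tuples satisfying color ≠ grey → {(CHI, green), (DC, green), (MIA, gold), (NYC, green), (SEA, gold), (SF, black), (SF, gold)}
σ[city ≠ SF]: keep tuples satisfying city ≠ SF → {(BOS, black), (DC, black), (DC, green), (LA, grey), (MIA, gold), (NYC, black), (NYC, green), (SEA, gold), (SEA, grey), (SEA, red)}
Intersection: {(CHI, green), (DC, green), (MIA, gold), (NYC, green), (SEA, gold), (SF, black), (SF, gold)} with {(BOS, black), (DC, black), (DC, green), (LA, grey), (MIA, gold), (NYC, black), (NYC, green), (SEA, gold), (SEA, grey), (SEA, red)} → {(DC, green), (MIA, gold), (NYC, green), (SEA, gold)}

{(DC, green), (MIA, gold), (NYC, green), (SEA, gold)}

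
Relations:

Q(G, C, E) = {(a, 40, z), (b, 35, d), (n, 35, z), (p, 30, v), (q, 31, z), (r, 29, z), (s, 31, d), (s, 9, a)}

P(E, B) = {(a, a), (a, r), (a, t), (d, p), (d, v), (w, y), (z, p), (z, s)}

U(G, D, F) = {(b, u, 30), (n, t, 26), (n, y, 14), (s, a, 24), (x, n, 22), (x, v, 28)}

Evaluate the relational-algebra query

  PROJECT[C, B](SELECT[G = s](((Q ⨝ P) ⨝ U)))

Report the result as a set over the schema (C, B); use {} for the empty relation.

Natural join on E: {(a, 40, z, p), (a, 40, z, s), (b, 35, d, p), (b, 35, d, v), (n, 35, z, p), (n, 35, z, s), (q, 31, z, p), (q, 31, z, s), (r, 29, z, p), (r, 29, z, s), (s, 31, d, p), (s, 31, d, v), (s, 9, a, a), (s, 9, a, r), (s, 9, a, t)}
Natural join on G: {(b, 35, d, p, u, 30), (b, 35, d, v, u, 30), (n, 35, z, p, t, 26), (n, 35, z, p, y, 14), (n, 35, z, s, t, 26), (n, 35, z, s, y, 14), (s, 31, d, p, a, 24), (s, 31, d, v, a, 24), (s, 9, a, a, a, 24), (s, 9, a, r, a, 24), (s, 9, a, t, a, 24)}
Apply σ_{G = s}; surviving tuples: {(s, 31, d, p, a, 24), (s, 31, d, v, a, 24), (s, 9, a, a, a, 24), (s, 9, a, r, a, 24), (s, 9, a, t, a, 24)}
Projecting to C, B: {(31, p), (31, v), (9, a), (9, r), (9, t)}

{(31, p), (31, v), (9, a), (9, r), (9, t)}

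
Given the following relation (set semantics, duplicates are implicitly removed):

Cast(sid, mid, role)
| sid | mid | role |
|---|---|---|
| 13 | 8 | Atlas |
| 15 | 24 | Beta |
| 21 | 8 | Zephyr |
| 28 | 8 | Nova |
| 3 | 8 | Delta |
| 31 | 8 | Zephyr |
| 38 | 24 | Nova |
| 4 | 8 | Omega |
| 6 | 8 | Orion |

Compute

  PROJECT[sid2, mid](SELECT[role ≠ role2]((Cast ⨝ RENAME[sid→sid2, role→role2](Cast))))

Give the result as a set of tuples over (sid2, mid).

ρ[sid→sid2, role→role2]: schema becomes (sid2, mid, role2); tuples unchanged.
Cast ⋈ RENAME[sid→sid2, role→role2](Cast) (natural join on mid): {(13, 8, Atlas, 13, Atlas), (13, 8, Atlas, 21, Zephyr), (13, 8, Atlas, 28, Nova), (13, 8, Atlas, 3, Delta), (13, 8, Atlas, 31, Zephyr), (13, 8, Atlas, 4, Omega), (13, 8, Atlas, 6, Orion), (15, 24, Beta, 15, Beta), (15, 24, Beta, 38, Nova), (21, 8, Zephyr, 13, Atlas), (21, 8, Zephyr, 21, Zephyr), (21, 8, Zephyr, 28, Nova), (21, 8, Zephyr, 3, Delta), (21, 8, Zephyr, 31, Zephyr), (21, 8, Zephyr, 4, Omega), (21, 8, Zephyr, 6, Orion), (28, 8, Nova, 13, Atlas), (28, 8, Nova, 21, Zephyr), (28, 8, Nova, 28, Nova), (28, 8, Nova, 3, Delta), (28, 8, Nova, 31, Zephyr), (28, 8, Nova, 4, Omega), (28, 8, Nova, 6, Orion), (3, 8, Delta, 13, Atlas), (3, 8, Delta, 21, Zephyr), (3, 8, Delta, 28, Nova), (3, 8, Delta, 3, Delta), (3, 8, Delta, 31, Zephyr), (3, 8, Delta, 4, Omega), (3, 8, Delta, 6, Orion), (31, 8, Zephyr, 13, Atlas), (31, 8, Zephyr, 21, Zephyr), (31, 8, Zephyr, 28, Nova), (31, 8, Zephyr, 3, Delta), (31, 8, Zephyr, 31, Zephyr), (31, 8, Zephyr, 4, Omega), (31, 8, Zephyr, 6, Orion), (38, 24, Nova, 15, Beta), (38, 24, Nova, 38, Nova), (4, 8, Omega, 13, Atlas), (4, 8, Omega, 21, Zephyr), (4, 8, Omega, 28, Nova), (4, 8, Omega, 3, Delta), (4, 8, Omega, 31, Zephyr), (4, 8, Omega, 4, Omega), (4, 8, Omega, 6, Orion), (6, 8, Orion, 13, Atlas), (6, 8, Orion, 21, Zephyr), (6, 8, Orion, 28, Nova), (6, 8, Orion, 3, Delta), (6, 8, Orion, 31, Zephyr), (6, 8, Orion, 4, Omega), (6, 8, Orion, 6, Orion)}
Selection role ≠ role2: {(13, 8, Atlas, 21, Zephyr), (13, 8, Atlas, 28, Nova), (13, 8, Atlas, 3, Delta), (13, 8, Atlas, 31, Zephyr), (13, 8, Atlas, 4, Omega), (13, 8, Atlas, 6, Orion), (15, 24, Beta, 38, Nova), (21, 8, Zephyr, 13, Atlas), (21, 8, Zephyr, 28, Nova), (21, 8, Zephyr, 3, Delta), (21, 8, Zephyr, 4, Omega), (21, 8, Zephyr, 6, Orion), (28, 8, Nova, 13, Atlas), (28, 8, Nova, 21, Zephyr), (28, 8, Nova, 3, Delta), (28, 8, Nova, 31, Zephyr), (28, 8, Nova, 4, Omega), (28, 8, Nova, 6, Orion), (3, 8, Delta, 13, Atlas), (3, 8, Delta, 21, Zephyr), (3, 8, Delta, 28, Nova), (3, 8, Delta, 31, Zephyr), (3, 8, Delta, 4, Omega), (3, 8, Delta, 6, Orion), (31, 8, Zephyr, 13, Atlas), (31, 8, Zephyr, 28, Nova), (31, 8, Zephyr, 3, Delta), (31, 8, Zephyr, 4, Omega), (31, 8, Zephyr, 6, Orion), (38, 24, Nova, 15, Beta), (4, 8, Omega, 13, Atlas), (4, 8, Omega, 21, Zephyr), (4, 8, Omega, 28, Nova), (4, 8, Omega, 3, Delta), (4, 8, Omega, 31, Zephyr), (4, 8, Omega, 6, Orion), (6, 8, Orion, 13, Atlas), (6, 8, Orion, 21, Zephyr), (6, 8, Orion, 28, Nova), (6, 8, Orion, 3, Delta), (6, 8, Orion, 31, Zephyr), (6, 8, Orion, 4, Omega)}
Keep only column(s) sid2, mid (33 duplicate(s) eliminated): {(13, 8), (15, 24), (21, 8), (28, 8), (3, 8), (31, 8), (38, 24), (4, 8), (6, 8)}

{(13, 8), (15, 24), (21, 8), (28, 8), (3, 8), (31, 8), (38, 24), (4, 8), (6, 8)}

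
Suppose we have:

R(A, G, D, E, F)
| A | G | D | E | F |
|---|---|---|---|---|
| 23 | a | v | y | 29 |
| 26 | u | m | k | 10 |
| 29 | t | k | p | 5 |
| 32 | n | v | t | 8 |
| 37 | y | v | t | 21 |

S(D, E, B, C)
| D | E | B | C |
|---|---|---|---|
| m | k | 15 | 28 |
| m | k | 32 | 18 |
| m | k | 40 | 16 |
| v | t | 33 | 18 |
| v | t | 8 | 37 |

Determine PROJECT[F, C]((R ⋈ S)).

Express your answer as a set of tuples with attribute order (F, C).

{(10, 16), (10, 18), (10, 28), (21, 18), (21, 37), (8, 18), (8, 37)}

Natural join on D, E: {(26, u, m, k, 10, 15, 28), (26, u, m, k, 10, 32, 18), (26, u, m, k, 10, 40, 16), (32, n, v, t, 8, 33, 18), (32, n, v, t, 8, 8, 37), (37, y, v, t, 21, 33, 18), (37, y, v, t, 21, 8, 37)}
Projecting to F, C: {(10, 16), (10, 18), (10, 28), (21, 18), (21, 37), (8, 18), (8, 37)}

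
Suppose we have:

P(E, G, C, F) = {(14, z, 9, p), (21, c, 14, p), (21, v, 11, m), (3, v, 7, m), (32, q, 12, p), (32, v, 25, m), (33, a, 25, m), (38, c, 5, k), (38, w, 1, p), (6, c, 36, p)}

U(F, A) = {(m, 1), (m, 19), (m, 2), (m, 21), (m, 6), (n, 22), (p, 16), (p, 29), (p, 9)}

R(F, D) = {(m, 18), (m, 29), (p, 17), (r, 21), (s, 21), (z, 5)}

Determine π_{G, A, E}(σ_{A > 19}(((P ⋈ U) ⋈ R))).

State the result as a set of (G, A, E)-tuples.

P ⋈ U (natural join on F): {(14, z, 9, p, 16), (14, z, 9, p, 29), (14, z, 9, p, 9), (21, c, 14, p, 16), (21, c, 14, p, 29), (21, c, 14, p, 9), (21, v, 11, m, 1), (21, v, 11, m, 19), (21, v, 11, m, 2), (21, v, 11, m, 21), (21, v, 11, m, 6), (3, v, 7, m, 1), (3, v, 7, m, 19), (3, v, 7, m, 2), (3, v, 7, m, 21), (3, v, 7, m, 6), (32, q, 12, p, 16), (32, q, 12, p, 29), (32, q, 12, p, 9), (32, v, 25, m, 1), (32, v, 25, m, 19), (32, v, 25, m, 2), (32, v, 25, m, 21), (32, v, 25, m, 6), (33, a, 25, m, 1), (33, a, 25, m, 19), (33, a, 25, m, 2), (33, a, 25, m, 21), (33, a, 25, m, 6), (38, w, 1, p, 16), (38, w, 1, p, 29), (38, w, 1, p, 9), (6, c, 36, p, 16), (6, c, 36, p, 29), (6, c, 36, p, 9)}
(P ⋈ U) ⋈ R (natural join on F): {(14, z, 9, p, 16, 17), (14, z, 9, p, 29, 17), (14, z, 9, p, 9, 17), (21, c, 14, p, 16, 17), (21, c, 14, p, 29, 17), (21, c, 14, p, 9, 17), (21, v, 11, m, 1, 18), (21, v, 11, m, 1, 29), (21, v, 11, m, 19, 18), (21, v, 11, m, 19, 29), (21, v, 11, m, 2, 18), (21, v, 11, m, 2, 29), (21, v, 11, m, 21, 18), (21, v, 11, m, 21, 29), (21, v, 11, m, 6, 18), (21, v, 11, m, 6, 29), (3, v, 7, m, 1, 18), (3, v, 7, m, 1, 29), (3, v, 7, m, 19, 18), (3, v, 7, m, 19, 29), (3, v, 7, m, 2, 18), (3, v, 7, m, 2, 29), (3, v, 7, m, 21, 18), (3, v, 7, m, 21, 29), (3, v, 7, m, 6, 18), (3, v, 7, m, 6, 29), (32, q, 12, p, 16, 17), (32, q, 12, p, 29, 17), (32, q, 12, p, 9, 17), (32, v, 25, m, 1, 18), (32, v, 25, m, 1, 29), (32, v, 25, m, 19, 18), (32, v, 25, m, 19, 29), (32, v, 25, m, 2, 18), (32, v, 25, m, 2, 29), (32, v, 25, m, 21, 18), (32, v, 25, m, 21, 29), (32, v, 25, m, 6, 18), (32, v, 25, m, 6, 29), (33, a, 25, m, 1, 18), (33, a, 25, m, 1, 29), (33, a, 25, m, 19, 18), (33, a, 25, m, 19, 29), (33, a, 25, m, 2, 18), (33, a, 25, m, 2, 29), (33, a, 25, m, 21, 18), (33, a, 25, m, 21, 29), (33, a, 25, m, 6, 18), (33, a, 25, m, 6, 29), (38, w, 1, p, 16, 17), (38, w, 1, p, 29, 17), (38, w, 1, p, 9, 17), (6, c, 36, p, 16, 17), (6, c, 36, p, 29, 17), (6, c, 36, p, 9, 17)}
Filtering on A > 19 leaves {(14, z, 9, p, 29, 17), (21, c, 14, p, 29, 17), (21, v, 11, m, 21, 18), (21, v, 11, m, 21, 29), (3, v, 7, m, 21, 18), (3, v, 7, m, 21, 29), (32, q, 12, p, 29, 17), (32, v, 25, m, 21, 18), (32, v, 25, m, 21, 29), (33, a, 25, m, 21, 18), (33, a, 25, m, 21, 29), (38, w, 1, p, 29, 17), (6, c, 36, p, 29, 17)}.
π_{G, A, E} gives {(a, 21, 33), (c, 29, 21), (c, 29, 6), (q, 29, 32), (v, 21, 21), (v, 21, 3), (v, 21, 32), (w, 29, 38), (z, 29, 14)} (4 duplicate(s) eliminated).

{(a, 21, 33), (c, 29, 21), (c, 29, 6), (q, 29, 32), (v, 21, 21), (v, 21, 3), (v, 21, 32), (w, 29, 38), (z, 29, 14)}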